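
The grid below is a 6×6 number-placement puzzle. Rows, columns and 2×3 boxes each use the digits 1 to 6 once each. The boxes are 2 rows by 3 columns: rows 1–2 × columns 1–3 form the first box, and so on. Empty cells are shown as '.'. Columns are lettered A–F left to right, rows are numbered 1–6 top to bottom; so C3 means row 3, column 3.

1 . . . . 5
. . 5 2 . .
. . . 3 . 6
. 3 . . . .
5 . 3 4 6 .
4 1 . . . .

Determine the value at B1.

4

D1 = 6: row 1 has {1,5}; col 4 has {2,3,4}; box has {2,5} → only 6 remains.
A3 = 2: row 3 has {3,6}; col 1 has {1,4,5}; box has {3} → only 2 remains.
A4 = 6: row 4 has {3}; col 1 has {1,2,4,5}; box has {2,3} → only 6 remains.
B5 = 2: row 5 has {3,4,5,6}; col 2 has {1,3}; box has {1,3,4,5} → only 2 remains.
F5 = 1: row 5 has {2,3,4,5,6}; col 6 has {5,6}; box has {4,6} → only 1 remains.
C6 = 6: row 6 has {1,4}; col 3 has {3,5}; box has {1,2,3,4,5} → only 6 remains.
D6 = 5: row 6 has {1,4,6}; col 4 has {2,3,4,6}; box has {1,4,6} → only 5 remains.
B1 = 4: row 1 has {1,5,6}; col 2 has {1,2,3}; box has {1,5} → only 4 remains.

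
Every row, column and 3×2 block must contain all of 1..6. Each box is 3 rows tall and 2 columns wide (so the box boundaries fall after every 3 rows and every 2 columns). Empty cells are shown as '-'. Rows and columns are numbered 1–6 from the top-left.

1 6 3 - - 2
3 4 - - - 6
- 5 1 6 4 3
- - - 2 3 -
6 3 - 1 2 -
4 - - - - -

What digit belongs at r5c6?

r1c5 = 5: row 1 has {1,2,3,6}; col 5 has {2,3,4}; box has {2,3,4,6} → only 5 remains.
r2c4 = 5: row 2 has {3,4,6}; col 4 has {1,2,6}; box has {1,3,6} → only 5 remains.
r2c5 = 1: row 2 has {3,4,5,6}; col 5 has {2,3,4,5}; box has {2,3,4,5,6} → only 1 remains.
r3c1 = 2: row 3 has {1,3,4,5,6}; col 1 has {1,3,4,6}; box has {1,3,4,5,6} → only 2 remains.
r4c1 = 5: row 4 has {2,3}; col 1 has {1,2,3,4,6}; box has {3,4,6} → only 5 remains.
r4c2 = 1: row 4 has {2,3,5}; col 2 has {3,4,5,6}; box has {3,4,5,6} → only 1 remains.
r4c6 = 4: row 4 has {1,2,3,5}; col 6 has {2,3,6}; box has {2,3} → only 4 remains.
r5c6 = 5: row 5 has {1,2,3,6}; col 6 has {2,3,4,6}; box has {2,3,4} → only 5 remains.

5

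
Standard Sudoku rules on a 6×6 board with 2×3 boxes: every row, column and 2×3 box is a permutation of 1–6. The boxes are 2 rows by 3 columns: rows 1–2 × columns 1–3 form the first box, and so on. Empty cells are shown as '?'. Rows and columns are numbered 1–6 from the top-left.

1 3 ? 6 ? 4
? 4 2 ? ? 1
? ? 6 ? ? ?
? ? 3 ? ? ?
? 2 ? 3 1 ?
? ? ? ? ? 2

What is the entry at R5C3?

4

R1C3 = 5 (sole candidate).
R1C5 = 2 (sole candidate).
R2C1 = 6 (sole candidate).
R2C4 = 5 (sole candidate).
R2C5 = 3 (sole candidate).
R5C3 = 4: row 5 has {1,2,3}; col 3 has {2,3,5,6}; box has {2} → only 4 remains.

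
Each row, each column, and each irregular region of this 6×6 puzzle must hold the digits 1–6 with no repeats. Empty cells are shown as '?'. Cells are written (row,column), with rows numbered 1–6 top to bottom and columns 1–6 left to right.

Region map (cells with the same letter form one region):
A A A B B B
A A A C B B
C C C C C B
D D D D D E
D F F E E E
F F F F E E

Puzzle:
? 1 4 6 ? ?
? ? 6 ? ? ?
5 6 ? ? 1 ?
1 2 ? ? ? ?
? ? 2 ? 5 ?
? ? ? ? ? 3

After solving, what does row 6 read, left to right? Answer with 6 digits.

(3,3) = 3: row 3 has {1,5,6}; col 3 has {2,4,6}; region has {1,5,6} → only 3 remains.
(4,3) = 5: row 4 has {1,2}; col 3 has {2,3,4,6}; region has {1,2} → only 5 remains.
(6,3) = 1: row 6 has {3}; col 3 has {2,3,4,5,6}; region has {2} → only 1 remains.
(1,6) = 5: in row 1, 5 can only go here (every other open cell in that row sees a 5).
(2,6) = 1: in row 2, 1 can only go here (every other open cell in that row sees a 1).
(2,2) = 5: in row 2, 5 can only go here (every other open cell in that row sees a 5).
(6,2) = 4: row 6 has {1,3}; col 2 has {1,2,5,6}; region has {1,2} → only 4 remains.
(6,4) = 5: row 6 has {1,3,4}; col 4 has {6}; region has {1,2,4} → only 5 remains.
(5,2) = 3: row 5 has {2,5}; col 2 has {1,2,4,5,6}; region has {1,2,4,5} → only 3 remains.
(6,1) = 6: row 6 has {1,3,4,5}; col 1 has {1,5}; region has {1,2,3,4,5} → only 6 remains.
(6,5) = 2: row 6 has {1,3,4,5,6}; col 5 has {1,5}; region has {3,5} → only 2 remains.

641523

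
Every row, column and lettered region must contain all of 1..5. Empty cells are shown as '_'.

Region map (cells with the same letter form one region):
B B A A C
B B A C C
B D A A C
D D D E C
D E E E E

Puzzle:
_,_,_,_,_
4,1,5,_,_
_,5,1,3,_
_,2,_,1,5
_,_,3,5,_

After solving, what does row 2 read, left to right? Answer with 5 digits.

41523

R1C2 = 3 (sole candidate).
R2C4 = 2: row 2 has {1,4,5}; col 4 has {1,3,5}; region has {5} → only 2 remains.
R2C5 = 3: row 2 has {1,2,4,5}; col 5 has {5}; region has {2,5} → only 3 remains.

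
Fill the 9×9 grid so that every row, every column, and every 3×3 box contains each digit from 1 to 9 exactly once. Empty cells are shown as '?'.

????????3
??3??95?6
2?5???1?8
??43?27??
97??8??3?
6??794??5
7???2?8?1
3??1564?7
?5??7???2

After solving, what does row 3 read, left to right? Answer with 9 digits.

r4c9 = 9: row 4 has {2,3,4,7}; col 9 has {1,2,3,5,6,7,8}; box has {3,5,7} → only 9 remains.
r5c9 = 4: row 5 has {3,7,8,9}; col 9 has {1,2,3,5,6,7,8,9}; box has {3,5,7,9} → only 4 remains.
r6c7 = 2: row 6 has {4,5,6,7,9}; col 7 has {1,4,5,7,8}; box has {3,4,5,7,9} → only 2 remains.
r7c6 = 3: row 7 has {1,2,7,8}; col 6 has {2,4,6,9}; box has {1,2,5,6,7} → only 3 remains.
r8c8 = 9: row 8 has {1,3,4,5,6,7}; col 8 has {3}; box has {1,2,4,7,8} → only 9 remains.
r9c6 = 8: row 9 has {2,5,7}; col 6 has {2,3,4,6,9}; box has {1,2,3,5,6,7} → only 8 remains.
r9c8 = 6: row 9 has {2,5,7,8}; col 8 has {3,9}; box has {1,2,4,7,8,9} → only 6 remains.
r1c7 = 9: row 1 has {3}; col 7 has {1,2,4,5,7,8}; box has {1,3,5,6,8} → only 9 remains.
r3c6 = 7: row 3 has {1,2,5,8}; col 6 has {2,3,4,6,8,9}; box has {9} → only 7 remains.
r3c8 = 4: row 3 has {1,2,5,7,8}; col 8 has {3,6,9}; box has {1,3,5,6,8,9} → only 4 remains.
r5c7 = 6: row 5 has {3,4,7,8,9}; col 7 has {1,2,4,5,7,8,9}; box has {2,3,4,5,7,9} → only 6 remains.
r7c8 = 5: row 7 has {1,2,3,7,8}; col 8 has {3,4,6,9}; box has {1,2,4,6,7,8,9} → only 5 remains.
r9c7 = 3: row 9 has {2,5,6,7,8}; col 7 has {1,2,4,5,6,7,8,9}; box has {1,2,4,5,6,7,8,9} → only 3 remains.
r3c4 = 6: row 3 has {1,2,4,5,7,8}; col 4 has {1,3,7}; box has {7,9} → only 6 remains.
r3c5 = 3: row 3 has {1,2,4,5,6,7,8}; col 5 has {2,5,7,8,9}; box has {6,7,9} → only 3 remains.
r5c4 = 5: row 5 has {3,4,6,7,8,9}; col 4 has {1,3,6,7}; box has {2,3,4,7,8,9} → only 5 remains.
r5c6 = 1: row 5 has {3,4,5,6,7,8,9}; col 6 has {2,3,4,6,7,8,9}; box has {2,3,4,5,7,8,9} → only 1 remains.
r1c6 = 5: row 1 has {3,9}; col 6 has {1,2,3,4,6,7,8,9}; box has {3,6,7,9} → only 5 remains.
r3c2 = 9: row 3 has {1,2,3,4,5,6,7,8}; col 2 has {5,7}; box has {2,3,5} → only 9 remains.

295637148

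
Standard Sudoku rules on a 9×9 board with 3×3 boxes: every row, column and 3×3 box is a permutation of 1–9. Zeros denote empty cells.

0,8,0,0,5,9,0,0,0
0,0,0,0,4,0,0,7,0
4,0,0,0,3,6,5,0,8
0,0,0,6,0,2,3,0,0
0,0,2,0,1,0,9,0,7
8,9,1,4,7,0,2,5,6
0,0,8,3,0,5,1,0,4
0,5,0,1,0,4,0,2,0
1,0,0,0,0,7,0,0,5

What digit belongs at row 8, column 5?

row 2, column 7 = 6: row 2 has {4,7}; col 7 has {1,2,3,5,9}; box has {5,7,8} → only 6 remains.
row 4, column 9 = 1: row 4 has {2,3,6}; col 9 has {4,5,6,7,8}; box has {2,3,5,6,7,9} → only 1 remains.
row 6, column 6 = 3: row 6 has {1,2,4,5,6,7,8,9}; col 6 has {2,4,5,6,7,9}; box has {1,2,4,6,7} → only 3 remains.
row 9, column 7 = 8: row 9 has {1,5,7}; col 7 has {1,2,3,5,6,9}; box has {1,2,4,5} → only 8 remains.
row 1, column 7 = 4: row 1 has {5,8,9}; col 7 has {1,2,3,5,6,8,9}; box has {5,6,7,8} → only 4 remains.
row 5, column 6 = 8: row 5 has {1,2,7,9}; col 6 has {2,3,4,5,6,7,9}; box has {1,2,3,4,6,7} → only 8 remains.
row 5, column 8 = 4: row 5 has {1,2,7,8,9}; col 8 has {2,5,7}; box has {1,2,3,5,6,7,9} → only 4 remains.
row 8, column 7 = 7: row 8 has {1,2,4,5}; col 7 has {1,2,3,4,5,6,8,9}; box has {1,2,4,5,8} → only 7 remains.
row 2, column 6 = 1: row 2 has {4,6,7}; col 6 has {2,3,4,5,6,7,8,9}; box has {3,4,5,6,9} → only 1 remains.
row 4, column 5 = 9: row 4 has {1,2,3,6}; col 5 has {1,3,4,5,7}; box has {1,2,3,4,6,7,8} → only 9 remains.
row 4, column 8 = 8: row 4 has {1,2,3,6,9}; col 8 has {2,4,5,7}; box has {1,2,3,4,5,6,7,9} → only 8 remains.
row 5, column 4 = 5: row 5 has {1,2,4,7,8,9}; col 4 has {1,3,4,6}; box has {1,2,3,4,6,7,8,9} → only 5 remains.
row 1, column 8 = 1: in row 1, 1 can only go here (every other open cell in that row sees a 1).
row 3, column 8 = 9: row 3 has {3,4,5,6,8}; col 8 has {1,2,4,5,7,8}; box has {1,4,5,6,7,8} → only 9 remains.
row 7, column 8 = 6: row 7 has {1,3,4,5,8}; col 8 has {1,2,4,5,7,8,9}; box has {1,2,4,5,7,8} → only 6 remains.
row 9, column 8 = 3: row 9 has {1,5,7,8}; col 8 has {1,2,4,5,6,7,8,9}; box has {1,2,4,5,6,7,8} → only 3 remains.
row 3, column 3 = 7: row 3 has {3,4,5,6,8,9}; col 3 has {1,2,8}; box has {4,8} → only 7 remains.
row 3, column 4 = 2: row 3 has {3,4,5,6,7,8,9}; col 4 has {1,3,4,5,6}; box has {1,3,4,5,6,9} → only 2 remains.
row 7, column 5 = 2: row 7 has {1,3,4,5,6,8}; col 5 has {1,3,4,5,7,9}; box has {1,3,4,5,7} → only 2 remains.
row 8, column 9 = 9: row 8 has {1,2,4,5,7}; col 9 has {1,4,5,6,7,8}; box has {1,2,3,4,5,6,7,8} → only 9 remains.
row 9, column 4 = 9: row 9 has {1,3,5,7,8}; col 4 has {1,2,3,4,5,6}; box has {1,2,3,4,5,7} → only 9 remains.
row 9, column 5 = 6: row 9 has {1,3,5,7,8,9}; col 5 has {1,2,3,4,5,7,9}; box has {1,2,3,4,5,7,9} → only 6 remains.
row 1, column 4 = 7: row 1 has {1,4,5,8,9}; col 4 has {1,2,3,4,5,6,9}; box has {1,2,3,4,5,6,9} → only 7 remains.
row 2, column 4 = 8: row 2 has {1,4,6,7}; col 4 has {1,2,3,4,5,6,7,9}; box has {1,2,3,4,5,6,7,9} → only 8 remains.
row 3, column 2 = 1: row 3 has {2,3,4,5,6,7,8,9}; col 2 has {5,8,9}; box has {4,7,8} → only 1 remains.
row 7, column 2 = 7: row 7 has {1,2,3,4,5,6,8}; col 2 has {1,5,8,9}; box has {1,5,8} → only 7 remains.
row 8, column 5 = 8: row 8 has {1,2,4,5,7,9}; col 5 has {1,2,3,4,5,6,7,9}; box has {1,2,3,4,5,6,7,9} → only 8 remains.

8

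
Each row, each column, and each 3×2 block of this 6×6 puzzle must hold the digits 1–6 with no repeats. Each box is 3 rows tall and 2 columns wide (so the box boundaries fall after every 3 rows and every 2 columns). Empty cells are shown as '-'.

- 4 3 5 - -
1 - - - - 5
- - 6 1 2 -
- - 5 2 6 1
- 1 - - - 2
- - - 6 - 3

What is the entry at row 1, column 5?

1

row 1, column 5 = 1: row 1 has {3,4,5}; col 5 has {2,6}; box has {2,5} → only 1 remains.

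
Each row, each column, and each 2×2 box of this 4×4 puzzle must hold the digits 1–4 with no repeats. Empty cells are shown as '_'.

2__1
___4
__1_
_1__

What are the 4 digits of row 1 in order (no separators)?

R1C3 = 3: row 1 has {1,2}; col 3 has {1}; box has {1,4} → only 3 remains.
R2C2 = 3: row 2 has {4}; col 2 has {1}; box has {2} → only 3 remains.
R2C3 = 2: row 2 has {3,4}; col 3 has {1,3}; box has {1,3,4} → only 2 remains.
R4C3 = 4: row 4 has {1}; col 3 has {1,2,3}; box has {1} → only 4 remains.
R1C2 = 4: row 1 has {1,2,3}; col 2 has {1,3}; box has {2,3} → only 4 remains.

2431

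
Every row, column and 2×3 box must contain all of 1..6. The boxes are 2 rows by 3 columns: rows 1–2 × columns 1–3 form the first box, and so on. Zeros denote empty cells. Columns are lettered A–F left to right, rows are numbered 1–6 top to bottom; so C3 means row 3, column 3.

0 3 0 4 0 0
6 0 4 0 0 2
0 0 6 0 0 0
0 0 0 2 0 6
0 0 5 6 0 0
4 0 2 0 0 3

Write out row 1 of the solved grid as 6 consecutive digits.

231465

C1 = 1: row 1 has {3,4}; col 3 has {2,4,5,6}; box has {3,4,6} → only 1 remains.
F1 = 5: row 1 has {1,3,4}; col 6 has {2,3,6}; box has {2,4} → only 5 remains.
B2 = 5: row 2 has {2,4,6}; col 2 has {3}; box has {1,3,4,6} → only 5 remains.
C4 = 3: row 4 has {2,6}; col 3 has {1,2,4,5,6}; box has {6} → only 3 remains.
B5 = 1: row 5 has {5,6}; col 2 has {3,5}; box has {2,4,5} → only 1 remains.
F5 = 4: row 5 has {1,5,6}; col 6 has {2,3,5,6}; box has {3,6} → only 4 remains.
B6 = 6: row 6 has {2,3,4}; col 2 has {1,3,5}; box has {1,2,4,5} → only 6 remains.
A1 = 2: row 1 has {1,3,4,5}; col 1 has {4,6}; box has {1,3,4,5,6} → only 2 remains.
E1 = 6: row 1 has {1,2,3,4,5}; col 5 has {}; box has {2,4,5} → only 6 remains.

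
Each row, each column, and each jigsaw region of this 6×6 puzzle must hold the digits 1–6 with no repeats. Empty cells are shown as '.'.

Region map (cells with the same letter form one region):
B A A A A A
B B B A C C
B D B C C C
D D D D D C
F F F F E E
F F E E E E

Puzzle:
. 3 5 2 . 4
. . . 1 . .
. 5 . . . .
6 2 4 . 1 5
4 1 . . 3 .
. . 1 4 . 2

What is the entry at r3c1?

2

r1c1 = 1: row 1 has {2,3,4,5}; col 1 has {4,6}; region has {} → only 1 remains.
r1c5 = 6: row 1 has {1,2,3,4,5}; col 5 has {1,3}; region has {1,2,3,4,5} → only 6 remains.
r4c4 = 3: row 4 has {1,2,4,5,6}; col 4 has {1,2,4}; region has {1,2,4,5,6} → only 3 remains.
r5c6 = 6: row 5 has {1,3,4}; col 6 has {2,4,5}; region has {1,2,3,4} → only 6 remains.
r6c2 = 6: row 6 has {1,2,4}; col 2 has {1,2,3,5}; region has {1,4} → only 6 remains.
r6c5 = 5: row 6 has {1,2,4,6}; col 5 has {1,3,6}; region has {1,2,3,4,6} → only 5 remains.
r2c2 = 4: row 2 has {1}; col 2 has {1,2,3,5,6}; region has {1} → only 4 remains.
r2c5 = 2: row 2 has {1,4}; col 5 has {1,3,5,6}; region has {5} → only 2 remains.
r2c6 = 3: row 2 has {1,2,4}; col 6 has {2,4,5,6}; region has {2,5} → only 3 remains.
r3c4 = 6: row 3 has {5}; col 4 has {1,2,3,4}; region has {2,3,5} → only 6 remains.
r3c5 = 4: row 3 has {5,6}; col 5 has {1,2,3,5,6}; region has {2,3,5,6} → only 4 remains.
r3c6 = 1: row 3 has {4,5,6}; col 6 has {2,3,4,5,6}; region has {2,3,4,5,6} → only 1 remains.
r5c3 = 2: row 5 has {1,3,4,6}; col 3 has {1,4,5}; region has {1,4,6} → only 2 remains.
r5c4 = 5: row 5 has {1,2,3,4,6}; col 4 has {1,2,3,4,6}; region has {1,2,4,6} → only 5 remains.
r6c1 = 3: row 6 has {1,2,4,5,6}; col 1 has {1,4,6}; region has {1,2,4,5,6} → only 3 remains.
r2c1 = 5: row 2 has {1,2,3,4}; col 1 has {1,3,4,6}; region has {1,4} → only 5 remains.
r2c3 = 6: row 2 has {1,2,3,4,5}; col 3 has {1,2,4,5}; region has {1,4,5} → only 6 remains.
r3c1 = 2: row 3 has {1,4,5,6}; col 1 has {1,3,4,5,6}; region has {1,4,5,6} → only 2 remains.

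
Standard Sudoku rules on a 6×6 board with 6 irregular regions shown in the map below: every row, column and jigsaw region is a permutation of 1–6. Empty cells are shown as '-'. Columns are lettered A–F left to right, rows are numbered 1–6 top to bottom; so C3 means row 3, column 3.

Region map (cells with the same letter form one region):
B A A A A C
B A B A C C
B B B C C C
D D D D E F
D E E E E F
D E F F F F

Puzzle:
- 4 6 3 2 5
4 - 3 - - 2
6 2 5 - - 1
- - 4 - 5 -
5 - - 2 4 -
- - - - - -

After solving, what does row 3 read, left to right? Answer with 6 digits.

625431

A1 = 1: row 1 has {2,3,4,5,6}; col 1 has {4,5,6}; region has {2,3,4,5,6} → only 1 remains.
E2 = 6: row 2 has {2,3,4}; col 5 has {2,4,5}; region has {1,2,5} → only 6 remains.
D3 = 4: row 3 has {1,2,5,6}; col 4 has {2,3}; region has {1,2,5,6} → only 4 remains.
E3 = 3: row 3 has {1,2,4,5,6}; col 5 has {2,4,5,6}; region has {1,2,4,5,6} → only 3 remains.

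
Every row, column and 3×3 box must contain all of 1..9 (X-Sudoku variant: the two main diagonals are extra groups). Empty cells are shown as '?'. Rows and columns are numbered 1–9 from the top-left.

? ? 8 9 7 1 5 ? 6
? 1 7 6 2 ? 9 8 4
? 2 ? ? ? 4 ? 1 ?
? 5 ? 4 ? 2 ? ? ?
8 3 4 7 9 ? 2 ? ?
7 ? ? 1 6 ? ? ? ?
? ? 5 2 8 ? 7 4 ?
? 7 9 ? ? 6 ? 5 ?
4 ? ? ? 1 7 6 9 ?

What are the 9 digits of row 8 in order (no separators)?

279346158

row 1, column 1 = 3 (sole candidate).
row 1, column 2 = 4 (sole candidate).
row 1, column 8 = 2 (sole candidate).
row 2, column 1 = 5 (sole candidate).
row 2, column 6 = 3 (sole candidate).
row 3, column 3 = 6 (sole candidate).
row 3, column 5 = 5 (sole candidate).
row 3, column 7 = 3 (sole candidate).
row 3, column 9 = 7 (sole candidate).
row 4, column 3 = 1 (sole candidate).
row 4, column 5 = 3 (sole candidate).
row 4, column 7 = 8 (sole candidate).
row 4, column 9 = 9 (sole candidate).
row 5, column 6 = 5 (sole candidate).
row 5, column 8 = 6 (sole candidate).
row 5, column 9 = 1 (sole candidate).
row 6, column 2 = 9 (sole candidate).
row 6, column 3 = 2 (sole candidate).
row 6, column 6 = 8 (sole candidate).
row 6, column 7 = 4 (sole candidate).
row 6, column 8 = 3 (sole candidate).
row 6, column 9 = 5 (sole candidate).
row 7, column 2 = 6 (sole candidate).
row 7, column 6 = 9 (sole candidate).
row 7, column 9 = 3 (sole candidate).
row 8, column 4 = 3: row 8 has {5,6,7,9}; col 4 has {1,2,4,6,7,9}; box has {1,2,6,7,8,9} → only 3 remains.
row 8, column 5 = 4: row 8 has {3,5,6,7,9}; col 5 has {1,2,3,5,6,7,8,9}; box has {1,2,3,6,7,8,9} → only 4 remains.
row 8, column 7 = 1: row 8 has {3,4,5,6,7,9}; col 7 has {2,3,4,5,6,7,8,9}; box has {3,4,5,6,7,9} → only 1 remains.
row 9, column 2 = 8 (sole candidate).
row 9, column 3 = 3 (sole candidate).
row 9, column 4 = 5 (sole candidate).
row 9, column 9 = 2 (sole candidate).
row 3, column 1 = 9 (sole candidate).
row 3, column 4 = 8 (sole candidate).
row 4, column 1 = 6 (sole candidate).
row 4, column 8 = 7 (sole candidate).
row 7, column 1 = 1 (sole candidate).
row 8, column 1 = 2: row 8 has {1,3,4,5,6,7,9}; col 1 has {1,3,4,5,6,7,8,9}; box has {1,3,4,5,6,7,8,9} → only 2 remains.
row 8, column 9 = 8: row 8 has {1,2,3,4,5,6,7,9}; col 9 has {1,2,3,4,5,6,7,9}; box has {1,2,3,4,5,6,7,9} → only 8 remains.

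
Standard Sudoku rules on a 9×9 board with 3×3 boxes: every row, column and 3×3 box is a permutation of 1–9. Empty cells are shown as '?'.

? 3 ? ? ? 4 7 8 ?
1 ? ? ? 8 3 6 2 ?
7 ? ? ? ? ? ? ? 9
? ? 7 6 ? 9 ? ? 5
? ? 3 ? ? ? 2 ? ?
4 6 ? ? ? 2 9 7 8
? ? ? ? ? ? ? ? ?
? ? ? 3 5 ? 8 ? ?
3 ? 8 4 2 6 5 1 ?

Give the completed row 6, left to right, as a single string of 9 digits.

465132978

r1c9 = 1: row 1 has {3,4,7,8}; col 9 has {5,8,9}; box has {2,6,7,8,9} → only 1 remains.
r2c9 = 4: row 2 has {1,2,3,6,8}; col 9 has {1,5,8,9}; box has {1,2,6,7,8,9} → only 4 remains.
r3c7 = 3: row 3 has {7,9}; col 7 has {2,5,6,7,8,9}; box has {1,2,4,6,7,8,9} → only 3 remains.
r3c8 = 5: row 3 has {3,7,9}; col 8 has {1,2,7,8}; box has {1,2,3,4,6,7,8,9} → only 5 remains.
r5c9 = 6: row 5 has {2,3}; col 9 has {1,4,5,8,9}; box has {2,5,7,8,9} → only 6 remains.
r7c7 = 4: row 7 has {}; col 7 has {2,3,5,6,7,8,9}; box has {1,5,8} → only 4 remains.
r9c9 = 7: row 9 has {1,2,3,4,5,6,8}; col 9 has {1,4,5,6,8,9}; box has {1,4,5,8} → only 7 remains.
r3c6 = 1: row 3 has {3,5,7,9}; col 6 has {2,3,4,6,9}; box has {3,4,8} → only 1 remains.
r4c7 = 1: row 4 has {5,6,7,9}; col 7 has {2,3,4,5,6,7,8,9}; box has {2,5,6,7,8,9} → only 1 remains.
r5c8 = 4: row 5 has {2,3,6}; col 8 has {1,2,5,7,8}; box has {1,2,5,6,7,8,9} → only 4 remains.
r8c6 = 7: row 8 has {3,5,8}; col 6 has {1,2,3,4,6,9}; box has {2,3,4,5,6} → only 7 remains.
r8c9 = 2: row 8 has {3,5,7,8}; col 9 has {1,4,5,6,7,8,9}; box has {1,4,5,7,8} → only 2 remains.
r9c2 = 9: row 9 has {1,2,3,4,5,6,7,8}; col 2 has {3,6}; box has {3,8} → only 9 remains.
r2c2 = 5: row 2 has {1,2,3,4,6,8}; col 2 has {3,6,9}; box has {1,3,7} → only 5 remains.
r2c3 = 9: row 2 has {1,2,3,4,5,6,8}; col 3 has {3,7,8}; box has {1,3,5,7} → only 9 remains.
r2c4 = 7: row 2 has {1,2,3,4,5,6,8,9}; col 4 has {3,4,6}; box has {1,3,4,8} → only 7 remains.
r3c4 = 2: row 3 has {1,3,5,7,9}; col 4 has {3,4,6,7}; box has {1,3,4,7,8} → only 2 remains.
r3c5 = 6: row 3 has {1,2,3,5,7,9}; col 5 has {2,5,8}; box has {1,2,3,4,7,8} → only 6 remains.
r4c8 = 3: row 4 has {1,5,6,7,9}; col 8 has {1,2,4,5,7,8}; box has {1,2,4,5,6,7,8,9} → only 3 remains.
r7c6 = 8: row 7 has {4}; col 6 has {1,2,3,4,6,7,9}; box has {2,3,4,5,6,7} → only 8 remains.
r7c9 = 3: row 7 has {4,8}; col 9 has {1,2,4,5,6,7,8,9}; box has {1,2,4,5,7,8} → only 3 remains.
r8c1 = 6: row 8 has {2,3,5,7,8}; col 1 has {1,3,4,7}; box has {3,8,9} → only 6 remains.
r8c8 = 9: row 8 has {2,3,5,6,7,8}; col 8 has {1,2,3,4,5,7,8}; box has {1,2,3,4,5,7,8} → only 9 remains.
r1c1 = 2: row 1 has {1,3,4,7,8}; col 1 has {1,3,4,6,7}; box has {1,3,5,7,9} → only 2 remains.
r1c3 = 6: row 1 has {1,2,3,4,7,8}; col 3 has {3,7,8,9}; box has {1,2,3,5,7,9} → only 6 remains.
r1c5 = 9: row 1 has {1,2,3,4,6,7,8}; col 5 has {2,5,6,8}; box has {1,2,3,4,6,7,8} → only 9 remains.
r3c3 = 4: row 3 has {1,2,3,5,6,7,9}; col 3 has {3,6,7,8,9}; box has {1,2,3,5,6,7,9} → only 4 remains.
r4c1 = 8: row 4 has {1,3,5,6,7,9}; col 1 has {1,2,3,4,6,7}; box has {3,4,6,7} → only 8 remains.
r4c2 = 2: row 4 has {1,3,5,6,7,8,9}; col 2 has {3,5,6,9}; box has {3,4,6,7,8} → only 2 remains.
r4c5 = 4: row 4 has {1,2,3,5,6,7,8,9}; col 5 has {2,5,6,8,9}; box has {2,6,9} → only 4 remains.
r5c2 = 1: row 5 has {2,3,4,6}; col 2 has {2,3,5,6,9}; box has {2,3,4,6,7,8} → only 1 remains.
r5c5 = 7: row 5 has {1,2,3,4,6}; col 5 has {2,4,5,6,8,9}; box has {2,4,6,9} → only 7 remains.
r5c6 = 5: row 5 has {1,2,3,4,6,7}; col 6 has {1,2,3,4,6,7,8,9}; box has {2,4,6,7,9} → only 5 remains.
r6c3 = 5: row 6 has {2,4,6,7,8,9}; col 3 has {3,4,6,7,8,9}; box has {1,2,3,4,6,7,8} → only 5 remains.
r6c4 = 1: row 6 has {2,4,5,6,7,8,9}; col 4 has {2,3,4,6,7}; box has {2,4,5,6,7,9} → only 1 remains.
r6c5 = 3: row 6 has {1,2,4,5,6,7,8,9}; col 5 has {2,4,5,6,7,8,9}; box has {1,2,4,5,6,7,9} → only 3 remains.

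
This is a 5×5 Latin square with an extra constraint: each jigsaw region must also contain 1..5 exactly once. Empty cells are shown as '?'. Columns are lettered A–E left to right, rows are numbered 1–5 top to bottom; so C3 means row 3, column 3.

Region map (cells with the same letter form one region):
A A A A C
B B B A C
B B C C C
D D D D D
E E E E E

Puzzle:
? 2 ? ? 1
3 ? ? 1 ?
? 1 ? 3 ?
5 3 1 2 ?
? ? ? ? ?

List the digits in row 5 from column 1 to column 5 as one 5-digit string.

A1 = 4: row 1 has {1,2}; col 1 has {3,5}; region has {1,2} → only 4 remains.
D1 = 5: row 1 has {1,2,4}; col 4 has {1,2,3}; region has {1,2,4} → only 5 remains.
A3 = 2: row 3 has {1,3}; col 1 has {3,4,5}; region has {1,3} → only 2 remains.
E4 = 4: row 4 has {1,2,3,5}; col 5 has {1}; region has {1,2,3,5} → only 4 remains.
A5 = 1: row 5 has {}; col 1 has {2,3,4,5}; region has {} → only 1 remains.
D5 = 4: row 5 has {1}; col 4 has {1,2,3,5}; region has {1} → only 4 remains.
C1 = 3: row 1 has {1,2,4,5}; col 3 has {1}; region has {1,2,4,5} → only 3 remains.
E3 = 5: row 3 has {1,2,3}; col 5 has {1,4}; region has {1,3} → only 5 remains.
B5 = 5: row 5 has {1,4}; col 2 has {1,2,3}; region has {1,4} → only 5 remains.
C5 = 2: row 5 has {1,4,5}; col 3 has {1,3}; region has {1,4,5} → only 2 remains.
E5 = 3: row 5 has {1,2,4,5}; col 5 has {1,4,5}; region has {1,2,4,5} → only 3 remains.

15243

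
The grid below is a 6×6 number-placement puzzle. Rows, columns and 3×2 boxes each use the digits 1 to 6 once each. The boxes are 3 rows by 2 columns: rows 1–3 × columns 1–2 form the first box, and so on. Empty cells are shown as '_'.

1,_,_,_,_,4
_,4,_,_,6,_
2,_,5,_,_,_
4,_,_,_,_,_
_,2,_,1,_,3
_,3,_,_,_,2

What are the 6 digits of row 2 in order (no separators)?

341265

R3C2 = 6: row 3 has {2,5}; col 2 has {2,3,4}; box has {1,2,4} → only 6 remains.
R3C6 = 1: row 3 has {2,5,6}; col 6 has {2,3,4}; box has {4,6} → only 1 remains.
R1C2 = 5: row 1 has {1,4}; col 2 has {2,3,4,6}; box has {1,2,4,6} → only 5 remains.
R2C1 = 3: row 2 has {4,6}; col 1 has {1,2,4}; box has {1,2,4,5,6} → only 3 remains.
R2C4 = 2: row 2 has {3,4,6}; col 4 has {1}; box has {5} → only 2 remains.
R2C6 = 5: row 2 has {2,3,4,6}; col 6 has {1,2,3,4}; box has {1,4,6} → only 5 remains.
R3C5 = 3: row 3 has {1,2,5,6}; col 5 has {6}; box has {1,4,5,6} → only 3 remains.
R4C2 = 1: row 4 has {4}; col 2 has {2,3,4,5,6}; box has {2,3,4} → only 1 remains.
R4C5 = 5: row 4 has {1,4}; col 5 has {3,6}; box has {2,3} → only 5 remains.
R4C6 = 6: row 4 has {1,4,5}; col 6 has {1,2,3,4,5}; box has {2,3,5} → only 6 remains.
R5C5 = 4: row 5 has {1,2,3}; col 5 has {3,5,6}; box has {2,3,5,6} → only 4 remains.
R6C5 = 1: row 6 has {2,3}; col 5 has {3,4,5,6}; box has {2,3,4,5,6} → only 1 remains.
R1C5 = 2: row 1 has {1,4,5}; col 5 has {1,3,4,5,6}; box has {1,3,4,5,6} → only 2 remains.
R2C3 = 1: row 2 has {2,3,4,5,6}; col 3 has {5}; box has {2,5} → only 1 remains.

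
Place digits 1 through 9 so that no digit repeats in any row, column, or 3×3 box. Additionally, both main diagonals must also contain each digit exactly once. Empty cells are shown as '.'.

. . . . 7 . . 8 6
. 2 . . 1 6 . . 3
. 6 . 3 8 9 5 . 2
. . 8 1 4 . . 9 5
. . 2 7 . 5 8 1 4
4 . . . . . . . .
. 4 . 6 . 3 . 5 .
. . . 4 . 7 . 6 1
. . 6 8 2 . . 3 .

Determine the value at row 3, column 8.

7

row 2, column 4 = 5: row 2 has {1,2,3,6}; col 4 has {1,3,4,6,7,8}; box has {1,3,6,7,8,9} → only 5 remains.
row 4, column 6 = 2: row 4 has {1,4,5,8,9}; col 6 has {3,5,6,7,9}; box has {1,4,5,7}; anti-diagonal has {5,6} → only 2 remains.
row 6, column 4 = 9: row 6 has {4}; col 4 has {1,3,4,5,6,7,8}; box has {1,2,4,5,7}; anti-diagonal has {2,5,6} → only 9 remains.
row 6, column 6 = 8: row 6 has {4,9}; col 6 has {2,3,5,6,7,9}; box has {1,2,4,5,7,9}; main diagonal has {1,2,6} → only 8 remains.
row 6, column 9 = 7: row 6 has {4,8,9}; col 9 has {1,2,3,4,5,6}; box has {1,4,5,8,9} → only 7 remains.
row 7, column 5 = 9: row 7 has {3,4,5,6}; col 5 has {1,2,4,7,8}; box has {2,3,4,6,7,8} → only 9 remains.
row 7, column 7 = 7: row 7 has {3,4,5,6,9}; col 7 has {5,8}; box has {1,3,5,6}; main diagonal has {1,2,6,8} → only 7 remains.
row 7, column 9 = 8: row 7 has {3,4,5,6,7,9}; col 9 has {1,2,3,4,5,6,7}; box has {1,3,5,6,7} → only 8 remains.
row 8, column 5 = 5: row 8 has {1,4,6,7}; col 5 has {1,2,4,7,8,9}; box has {2,3,4,6,7,8,9} → only 5 remains.
row 9, column 6 = 1: row 9 has {2,3,6,8}; col 6 has {2,3,5,6,7,8,9}; box has {2,3,4,5,6,7,8,9} → only 1 remains.
row 9, column 9 = 9: row 9 has {1,2,3,6,8}; col 9 has {1,2,3,4,5,6,7,8}; box has {1,3,5,6,7,8}; main diagonal has {1,2,6,7,8} → only 9 remains.
row 1, column 4 = 2: row 1 has {6,7,8}; col 4 has {1,3,4,5,6,7,8,9}; box has {1,3,5,6,7,8,9} → only 2 remains.
row 1, column 6 = 4: row 1 has {2,6,7,8}; col 6 has {1,2,3,5,6,7,8,9}; box has {1,2,3,5,6,7,8,9} → only 4 remains.
row 3, column 3 = 4: row 3 has {2,3,5,6,8,9}; col 3 has {2,6,8}; box has {2,6}; main diagonal has {1,2,6,7,8,9} → only 4 remains.
row 3, column 8 = 7: row 3 has {2,3,4,5,6,8,9}; col 8 has {1,3,5,6,8,9}; box has {2,3,5,6,8} → only 7 remains.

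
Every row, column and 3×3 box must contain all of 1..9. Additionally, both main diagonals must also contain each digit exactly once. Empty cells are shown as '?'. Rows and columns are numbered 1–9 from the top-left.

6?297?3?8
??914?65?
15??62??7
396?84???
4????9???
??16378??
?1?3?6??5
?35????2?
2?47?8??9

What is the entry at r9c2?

6

r1c2 = 4: row 1 has {2,3,6,7,8,9}; col 2 has {1,3,5,9}; box has {1,2,5,6,9} → only 4 remains.
r1c6 = 5: row 1 has {2,3,4,6,7,8,9}; col 6 has {2,4,6,7,8,9}; box has {1,2,4,6,7,9} → only 5 remains.
r1c8 = 1: row 1 has {2,3,4,5,6,7,8,9}; col 8 has {2,5}; box has {3,5,6,7,8} → only 1 remains.
r2c2 = 8: row 2 has {1,4,5,6,9}; col 2 has {1,3,4,5,9}; box has {1,2,4,5,6,9}; main diagonal has {2,6,7,9} → only 8 remains.
r2c6 = 3: row 2 has {1,4,5,6,8,9}; col 6 has {2,4,5,6,7,8,9}; box has {1,2,4,5,6,7,9} → only 3 remains.
r2c9 = 2: row 2 has {1,3,4,5,6,8,9}; col 9 has {5,7,8,9}; box has {1,3,5,6,7,8} → only 2 remains.
r3c3 = 3: row 3 has {1,2,5,6,7}; col 3 has {1,2,4,5,6,9}; box has {1,2,4,5,6,8,9}; main diagonal has {2,6,7,8,9} → only 3 remains.
r3c4 = 8: row 3 has {1,2,3,5,6,7}; col 4 has {1,3,6,7,9}; box has {1,2,3,4,5,6,7,9} → only 8 remains.
r3c7 = 9: row 3 has {1,2,3,5,6,7,8}; col 7 has {3,6,8}; box has {1,2,3,5,6,7,8}; anti-diagonal has {2,3,4,5,6,8} → only 9 remains.
r3c8 = 4: row 3 has {1,2,3,5,6,7,8,9}; col 8 has {1,2,5}; box has {1,2,3,5,6,7,8,9} → only 4 remains.
r4c4 = 5: row 4 has {3,4,6,8,9}; col 4 has {1,3,6,7,8,9}; box has {3,4,6,7,8,9}; main diagonal has {2,3,6,7,8,9} → only 5 remains.
r4c8 = 7: row 4 has {3,4,5,6,8,9}; col 8 has {1,2,4,5}; box has {8} → only 7 remains.
r4c9 = 1: row 4 has {3,4,5,6,7,8,9}; col 9 has {2,5,7,8,9}; box has {7,8} → only 1 remains.
r5c4 = 2: row 5 has {4,9}; col 4 has {1,3,5,6,7,8,9}; box has {3,4,5,6,7,8,9} → only 2 remains.
r5c5 = 1: row 5 has {2,4,9}; col 5 has {3,4,6,7,8}; box has {2,3,4,5,6,7,8,9}; main diagonal has {2,3,5,6,7,8,9}; anti-diagonal has {2,3,4,5,6,8,9} → only 1 remains.
r5c7 = 5: row 5 has {1,2,4,9}; col 7 has {3,6,8,9}; box has {1,7,8} → only 5 remains.
r6c1 = 5: row 6 has {1,3,6,7,8}; col 1 has {1,2,3,4,6}; box has {1,3,4,6,9} → only 5 remains.
r6c2 = 2: row 6 has {1,3,5,6,7,8}; col 2 has {1,3,4,5,8,9}; box has {1,3,4,5,6,9} → only 2 remains.
r6c8 = 9: row 6 has {1,2,3,5,6,7,8}; col 8 has {1,2,4,5,7}; box has {1,5,7,8} → only 9 remains.
r6c9 = 4: row 6 has {1,2,3,5,6,7,8,9}; col 9 has {1,2,5,7,8,9}; box has {1,5,7,8,9} → only 4 remains.
r7c3 = 7: row 7 has {1,3,5,6}; col 3 has {1,2,3,4,5,6,9}; box has {1,2,3,4,5}; anti-diagonal has {1,2,3,4,5,6,8,9} → only 7 remains.
r7c7 = 4: row 7 has {1,3,5,6,7}; col 7 has {3,5,6,8,9}; box has {2,5,9}; main diagonal has {1,2,3,5,6,7,8,9} → only 4 remains.
r7c8 = 8: row 7 has {1,3,4,5,6,7}; col 8 has {1,2,4,5,7,9}; box has {2,4,5,9} → only 8 remains.
r8c4 = 4: row 8 has {2,3,5}; col 4 has {1,2,3,5,6,7,8,9}; box has {3,6,7,8} → only 4 remains.
r8c5 = 9: row 8 has {2,3,4,5}; col 5 has {1,3,4,6,7,8}; box has {3,4,6,7,8} → only 9 remains.
r8c6 = 1: row 8 has {2,3,4,5,9}; col 6 has {2,3,4,5,6,7,8,9}; box has {3,4,6,7,8,9} → only 1 remains.
r8c7 = 7: row 8 has {1,2,3,4,5,9}; col 7 has {3,4,5,6,8,9}; box has {2,4,5,8,9} → only 7 remains.
r8c9 = 6: row 8 has {1,2,3,4,5,7,9}; col 9 has {1,2,4,5,7,8,9}; box has {2,4,5,7,8,9} → only 6 remains.
r9c2 = 6: row 9 has {2,4,7,8,9}; col 2 has {1,2,3,4,5,8,9}; box has {1,2,3,4,5,7} → only 6 remains.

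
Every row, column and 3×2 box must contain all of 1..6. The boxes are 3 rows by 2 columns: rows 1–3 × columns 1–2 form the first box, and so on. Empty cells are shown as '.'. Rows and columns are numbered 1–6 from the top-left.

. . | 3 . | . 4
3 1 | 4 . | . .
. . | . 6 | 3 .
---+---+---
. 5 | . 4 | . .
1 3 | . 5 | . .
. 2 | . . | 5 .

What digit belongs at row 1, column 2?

row 1, column 2 = 6: row 1 has {3,4}; col 2 has {1,2,3,5}; box has {1,3} → only 6 remains.

6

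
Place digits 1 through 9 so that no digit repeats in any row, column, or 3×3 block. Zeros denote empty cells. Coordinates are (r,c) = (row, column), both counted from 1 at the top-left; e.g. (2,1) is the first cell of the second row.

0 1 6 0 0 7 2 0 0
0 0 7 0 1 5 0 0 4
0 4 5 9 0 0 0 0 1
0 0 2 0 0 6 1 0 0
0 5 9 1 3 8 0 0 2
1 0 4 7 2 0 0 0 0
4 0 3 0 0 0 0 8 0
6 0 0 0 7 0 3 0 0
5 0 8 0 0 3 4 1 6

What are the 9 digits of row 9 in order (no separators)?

(3,6) = 2 (sole candidate).
(5,1) = 7 (sole candidate).
(5,7) = 6 (sole candidate).
(5,8) = 4 (sole candidate).
(6,6) = 9 (sole candidate).
(7,6) = 1 (sole candidate).
(8,3) = 1 (sole candidate).
(8,6) = 4 (sole candidate).
(9,4) = 2: row 9 has {1,3,4,5,6,8}; col 4 has {1,7,9}; box has {1,3,4,7} → only 2 remains.
(9,5) = 9: row 9 has {1,2,3,4,5,6,8}; col 5 has {1,2,3,7}; box has {1,2,3,4,7} → only 9 remains.
(9,2) = 7: row 9 has {1,2,3,4,5,6,8,9}; col 2 has {1,4,5}; box has {1,3,4,5,6,8} → only 7 remains.

578293416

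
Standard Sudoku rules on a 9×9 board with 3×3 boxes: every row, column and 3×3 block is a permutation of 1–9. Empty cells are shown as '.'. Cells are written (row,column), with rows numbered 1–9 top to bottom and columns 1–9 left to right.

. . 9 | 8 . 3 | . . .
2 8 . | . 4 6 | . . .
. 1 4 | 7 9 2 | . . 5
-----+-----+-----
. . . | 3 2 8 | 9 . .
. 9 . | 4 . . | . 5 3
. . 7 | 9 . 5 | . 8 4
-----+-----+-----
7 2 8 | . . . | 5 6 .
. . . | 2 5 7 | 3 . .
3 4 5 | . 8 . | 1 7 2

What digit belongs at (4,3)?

6

(1,5) = 1: row 1 has {3,8,9}; col 5 has {2,4,5,8,9}; box has {2,3,4,6,7,8,9} → only 1 remains.
(2,3) = 3: row 2 has {2,4,6,8}; col 3 has {4,5,7,8,9}; box has {1,2,4,8,9} → only 3 remains.
(2,4) = 5: row 2 has {2,3,4,6,8}; col 4 has {2,3,4,7,8,9}; box has {1,2,3,4,6,7,8,9} → only 5 remains.
(2,7) = 7: row 2 has {2,3,4,5,6,8}; col 7 has {1,3,5,9}; box has {5} → only 7 remains.
(3,1) = 6: row 3 has {1,2,4,5,7,9}; col 1 has {2,3,7}; box has {1,2,3,4,8,9} → only 6 remains.
(3,7) = 8: row 3 has {1,2,4,5,6,7,9}; col 7 has {1,3,5,7,9}; box has {5,7} → only 8 remains.
(3,8) = 3: row 3 has {1,2,4,5,6,7,8,9}; col 8 has {5,6,7,8}; box has {5,7,8} → only 3 remains.
(4,8) = 1: row 4 has {2,3,8,9}; col 8 has {3,5,6,7,8}; box has {3,4,5,8,9} → only 1 remains.
(5,6) = 1: row 5 has {3,4,5,9}; col 6 has {2,3,5,6,7,8}; box has {2,3,4,5,8,9} → only 1 remains.
(6,1) = 1: row 6 has {4,5,7,8,9}; col 1 has {2,3,6,7}; box has {7,9} → only 1 remains.
(6,5) = 6: row 6 has {1,4,5,7,8,9}; col 5 has {1,2,4,5,8,9}; box has {1,2,3,4,5,8,9} → only 6 remains.
(6,7) = 2: row 6 has {1,4,5,6,7,8,9}; col 7 has {1,3,5,7,8,9}; box has {1,3,4,5,8,9} → only 2 remains.
(7,4) = 1: row 7 has {2,5,6,7,8}; col 4 has {2,3,4,5,7,8,9}; box has {2,5,7,8} → only 1 remains.
(7,5) = 3: row 7 has {1,2,5,6,7,8}; col 5 has {1,2,4,5,6,8,9}; box has {1,2,5,7,8} → only 3 remains.
(7,9) = 9: row 7 has {1,2,3,5,6,7,8}; col 9 has {2,3,4,5}; box has {1,2,3,5,6,7} → only 9 remains.
(8,1) = 9: row 8 has {2,3,5,7}; col 1 has {1,2,3,6,7}; box has {2,3,4,5,7,8} → only 9 remains.
(8,2) = 6: row 8 has {2,3,5,7,9}; col 2 has {1,2,4,8,9}; box has {2,3,4,5,7,8,9} → only 6 remains.
(8,3) = 1: row 8 has {2,3,5,6,7,9}; col 3 has {3,4,5,7,8,9}; box has {2,3,4,5,6,7,8,9} → only 1 remains.
(8,8) = 4: row 8 has {1,2,3,5,6,7,9}; col 8 has {1,3,5,6,7,8}; box has {1,2,3,5,6,7,9} → only 4 remains.
(8,9) = 8: row 8 has {1,2,3,4,5,6,7,9}; col 9 has {2,3,4,5,9}; box has {1,2,3,4,5,6,7,9} → only 8 remains.
(9,4) = 6: row 9 has {1,2,3,4,5,7,8}; col 4 has {1,2,3,4,5,7,8,9}; box has {1,2,3,5,7,8} → only 6 remains.
(9,6) = 9: row 9 has {1,2,3,4,5,6,7,8}; col 6 has {1,2,3,5,6,7,8}; box has {1,2,3,5,6,7,8} → only 9 remains.
(1,1) = 5: row 1 has {1,3,8,9}; col 1 has {1,2,3,6,7,9}; box has {1,2,3,4,6,8,9} → only 5 remains.
(1,2) = 7: row 1 has {1,3,5,8,9}; col 2 has {1,2,4,6,8,9}; box has {1,2,3,4,5,6,8,9} → only 7 remains.
(1,8) = 2: row 1 has {1,3,5,7,8,9}; col 8 has {1,3,4,5,6,7,8}; box has {3,5,7,8} → only 2 remains.
(1,9) = 6: row 1 has {1,2,3,5,7,8,9}; col 9 has {2,3,4,5,8,9}; box has {2,3,5,7,8} → only 6 remains.
(2,8) = 9: row 2 has {2,3,4,5,6,7,8}; col 8 has {1,2,3,4,5,6,7,8}; box has {2,3,5,6,7,8} → only 9 remains.
(2,9) = 1: row 2 has {2,3,4,5,6,7,8,9}; col 9 has {2,3,4,5,6,8,9}; box has {2,3,5,6,7,8,9} → only 1 remains.
(4,1) = 4: row 4 has {1,2,3,8,9}; col 1 has {1,2,3,5,6,7,9}; box has {1,7,9} → only 4 remains.
(4,2) = 5: row 4 has {1,2,3,4,8,9}; col 2 has {1,2,4,6,7,8,9}; box has {1,4,7,9} → only 5 remains.
(4,3) = 6: row 4 has {1,2,3,4,5,8,9}; col 3 has {1,3,4,5,7,8,9}; box has {1,4,5,7,9} → only 6 remains.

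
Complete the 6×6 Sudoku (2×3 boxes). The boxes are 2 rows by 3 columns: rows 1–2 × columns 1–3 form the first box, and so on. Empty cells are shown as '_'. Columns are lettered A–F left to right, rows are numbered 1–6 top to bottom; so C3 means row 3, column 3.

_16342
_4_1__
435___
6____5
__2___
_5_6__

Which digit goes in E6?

2

A1 = 5 (sole candidate).
C2 = 3 (sole candidate).
F2 = 6 (sole candidate).
D3 = 2 (sole candidate).
F3 = 1 (sole candidate).
B4 = 2 (sole candidate).
C4 = 1 (sole candidate).
D4 = 4 (sole candidate).
E4 = 3 (sole candidate).
B5 = 6 (sole candidate).
D5 = 5 (sole candidate).
E5 = 1 (sole candidate).
C6 = 4 (sole candidate).
E6 = 2: row 6 has {4,5,6}; col 5 has {1,3,4}; box has {1,5,6} → only 2 remains.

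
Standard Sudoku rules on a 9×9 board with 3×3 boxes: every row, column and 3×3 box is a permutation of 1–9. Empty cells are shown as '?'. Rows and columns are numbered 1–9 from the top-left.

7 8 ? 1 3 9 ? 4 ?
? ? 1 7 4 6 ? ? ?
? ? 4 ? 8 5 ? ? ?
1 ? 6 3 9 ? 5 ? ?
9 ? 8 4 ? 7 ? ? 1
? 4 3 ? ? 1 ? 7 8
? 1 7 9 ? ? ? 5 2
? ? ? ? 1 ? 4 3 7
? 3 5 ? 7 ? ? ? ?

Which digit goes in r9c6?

4

r1c3 = 2: row 1 has {1,3,4,7,8,9}; col 3 has {1,3,4,5,6,7,8}; box has {1,4,7,8} → only 2 remains.
r1c7 = 6: row 1 has {1,2,3,4,7,8,9}; col 7 has {4,5}; box has {4} → only 6 remains.
r1c9 = 5: row 1 has {1,2,3,4,6,7,8,9}; col 9 has {1,2,7,8}; box has {4,6} → only 5 remains.
r3c4 = 2: row 3 has {4,5,8}; col 4 has {1,3,4,7,9}; box has {1,3,4,5,6,7,8,9} → only 2 remains.
r4c8 = 2: row 4 has {1,3,5,6,9}; col 8 has {3,4,5,7}; box has {1,5,7,8} → only 2 remains.
r4c9 = 4: row 4 has {1,2,3,5,6,9}; col 9 has {1,2,5,7,8}; box has {1,2,5,7,8} → only 4 remains.
r5c7 = 3: row 5 has {1,4,7,8,9}; col 7 has {4,5,6}; box has {1,2,4,5,7,8} → only 3 remains.
r5c8 = 6: row 5 has {1,3,4,7,8,9}; col 8 has {2,3,4,5,7}; box has {1,2,3,4,5,7,8} → only 6 remains.
r6c7 = 9: row 6 has {1,3,4,7,8}; col 7 has {3,4,5,6}; box has {1,2,3,4,5,6,7,8} → only 9 remains.
r7c5 = 6: row 7 has {1,2,5,7,9}; col 5 has {1,3,4,7,8,9}; box has {1,7,9} → only 6 remains.
r7c7 = 8: row 7 has {1,2,5,6,7,9}; col 7 has {3,4,5,6,9}; box has {2,3,4,5,7} → only 8 remains.
r8c3 = 9: row 8 has {1,3,4,7}; col 3 has {1,2,3,4,5,6,7,8}; box has {1,3,5,7} → only 9 remains.
r9c4 = 8: row 9 has {3,5,7}; col 4 has {1,2,3,4,7,9}; box has {1,6,7,9} → only 8 remains.
r9c7 = 1: row 9 has {3,5,7,8}; col 7 has {3,4,5,6,8,9}; box has {2,3,4,5,7,8} → only 1 remains.
r9c8 = 9: row 9 has {1,3,5,7,8}; col 8 has {2,3,4,5,6,7}; box has {1,2,3,4,5,7,8} → only 9 remains.
r9c9 = 6: row 9 has {1,3,5,7,8,9}; col 9 has {1,2,4,5,7,8}; box has {1,2,3,4,5,7,8,9} → only 6 remains.
r2c7 = 2: row 2 has {1,4,6,7}; col 7 has {1,3,4,5,6,8,9}; box has {4,5,6} → only 2 remains.
r2c8 = 8: row 2 has {1,2,4,6,7}; col 8 has {2,3,4,5,6,7,9}; box has {2,4,5,6} → only 8 remains.
r3c7 = 7: row 3 has {2,4,5,8}; col 7 has {1,2,3,4,5,6,8,9}; box has {2,4,5,6,8} → only 7 remains.
r3c8 = 1: row 3 has {2,4,5,7,8}; col 8 has {2,3,4,5,6,7,8,9}; box has {2,4,5,6,7,8} → only 1 remains.
r4c2 = 7: row 4 has {1,2,3,4,5,6,9}; col 2 has {1,3,4,8}; box has {1,3,4,6,8,9} → only 7 remains.
r4c6 = 8: row 4 has {1,2,3,4,5,6,7,9}; col 6 has {1,5,6,7,9}; box has {1,3,4,7,9} → only 8 remains.
r7c1 = 4: row 7 has {1,2,5,6,7,8,9}; col 1 has {1,7,9}; box has {1,3,5,7,9} → only 4 remains.
r7c6 = 3: row 7 has {1,2,4,5,6,7,8,9}; col 6 has {1,5,6,7,8,9}; box has {1,6,7,8,9} → only 3 remains.
r8c4 = 5: row 8 has {1,3,4,7,9}; col 4 has {1,2,3,4,7,8,9}; box has {1,3,6,7,8,9} → only 5 remains.
r8c6 = 2: row 8 has {1,3,4,5,7,9}; col 6 has {1,3,5,6,7,8,9}; box has {1,3,5,6,7,8,9} → only 2 remains.
r9c1 = 2: row 9 has {1,3,5,6,7,8,9}; col 1 has {1,4,7,9}; box has {1,3,4,5,7,9} → only 2 remains.
r9c6 = 4: row 9 has {1,2,3,5,6,7,8,9}; col 6 has {1,2,3,5,6,7,8,9}; box has {1,2,3,5,6,7,8,9} → only 4 remains.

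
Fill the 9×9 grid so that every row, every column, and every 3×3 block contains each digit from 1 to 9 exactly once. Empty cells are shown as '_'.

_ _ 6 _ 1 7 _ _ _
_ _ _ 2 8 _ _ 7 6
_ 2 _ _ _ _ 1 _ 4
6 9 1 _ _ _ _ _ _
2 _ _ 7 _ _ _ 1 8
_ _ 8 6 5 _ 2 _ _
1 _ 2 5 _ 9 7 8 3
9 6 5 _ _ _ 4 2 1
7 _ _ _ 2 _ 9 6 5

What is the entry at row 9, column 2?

row 4, column 9 = 7 (sole candidate).
row 6, column 9 = 9 (sole candidate).
row 7, column 2 = 4 (sole candidate).
row 7, column 5 = 6 (sole candidate).
row 9, column 3 = 3 (sole candidate).
row 1, column 9 = 2 (sole candidate).
row 5, column 3 = 4 (sole candidate).
row 5, column 6 = 3 (sole candidate).
row 6, column 1 = 3 (sole candidate).
row 6, column 2 = 7 (sole candidate).
row 6, column 8 = 4 (sole candidate).
row 8, column 6 = 8 (sole candidate).
row 9, column 2 = 8: row 9 has {2,3,5,6,7,9}; col 2 has {2,4,6,7,9}; box has {1,2,3,4,5,6,7,9} → only 8 remains.

8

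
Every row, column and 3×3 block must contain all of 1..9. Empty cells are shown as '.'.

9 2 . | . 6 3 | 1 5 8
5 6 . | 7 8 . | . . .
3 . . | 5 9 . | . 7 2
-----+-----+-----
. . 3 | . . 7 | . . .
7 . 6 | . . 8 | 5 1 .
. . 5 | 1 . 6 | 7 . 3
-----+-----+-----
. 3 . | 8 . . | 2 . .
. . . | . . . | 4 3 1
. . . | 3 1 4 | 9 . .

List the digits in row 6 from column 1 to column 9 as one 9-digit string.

R1C4 = 4: row 1 has {1,2,3,5,6,8,9}; col 4 has {1,3,5,7,8}; box has {3,5,6,7,8,9} → only 4 remains.
R2C7 = 3: row 2 has {5,6,7,8}; col 7 has {1,2,4,5,7,9}; box has {1,2,5,7,8} → only 3 remains.
R3C6 = 1: row 3 has {2,3,5,7,9}; col 6 has {3,4,6,7,8}; box has {3,4,5,6,7,8,9} → only 1 remains.
R3C7 = 6: row 3 has {1,2,3,5,7,9}; col 7 has {1,2,3,4,5,7,9}; box has {1,2,3,5,7,8} → only 6 remains.
R4C7 = 8: row 4 has {3,7}; col 7 has {1,2,3,4,5,6,7,9}; box has {1,3,5,7} → only 8 remains.
R7C8 = 6: row 7 has {2,3,8}; col 8 has {1,3,5,7}; box has {1,2,3,4,9} → only 6 remains.
R9C8 = 8: row 9 has {1,3,4,9}; col 8 has {1,3,5,6,7}; box has {1,2,3,4,6,9} → only 8 remains.
R1C3 = 7: row 1 has {1,2,3,4,5,6,8,9}; col 3 has {3,5,6}; box has {2,3,5,6,9} → only 7 remains.
R2C6 = 2: row 2 has {3,5,6,7,8}; col 6 has {1,3,4,6,7,8}; box has {1,3,4,5,6,7,8,9} → only 2 remains.
R9C3 = 2: row 9 has {1,3,4,8,9}; col 3 has {3,5,6,7}; box has {3} → only 2 remains.
R9C1 = 6: row 9 has {1,2,3,4,8,9}; col 1 has {3,5,7,9}; box has {2,3} → only 6 remains.
R8C1 = 8: row 8 has {1,3,4}; col 1 has {3,5,6,7,9}; box has {2,3,6} → only 8 remains.
R8C3 = 9: row 8 has {1,3,4,8}; col 3 has {2,3,5,6,7}; box has {2,3,6,8} → only 9 remains.
R8C6 = 5: row 8 has {1,3,4,8,9}; col 6 has {1,2,3,4,6,7,8}; box has {1,3,4,8} → only 5 remains.
R7C5 = 7: row 7 has {2,3,6,8}; col 5 has {1,6,8,9}; box has {1,3,4,5,8} → only 7 remains.
R7C6 = 9: row 7 has {2,3,6,7,8}; col 6 has {1,2,3,4,5,6,7,8}; box has {1,3,4,5,7,8} → only 9 remains.
R7C9 = 5: row 7 has {2,3,6,7,8,9}; col 9 has {1,2,3,8}; box has {1,2,3,4,6,8,9} → only 5 remains.
R8C2 = 7: row 8 has {1,3,4,5,8,9}; col 2 has {2,3,6}; box has {2,3,6,8,9} → only 7 remains.
R8C5 = 2: row 8 has {1,3,4,5,7,8,9}; col 5 has {1,6,7,8,9}; box has {1,3,4,5,7,8,9} → only 2 remains.
R9C2 = 5: row 9 has {1,2,3,4,6,8,9}; col 2 has {2,3,6,7}; box has {2,3,6,7,8,9} → only 5 remains.
R9C9 = 7: row 9 has {1,2,3,4,5,6,8,9}; col 9 has {1,2,3,5,8}; box has {1,2,3,4,5,6,8,9} → only 7 remains.
R6C5 = 4: row 6 has {1,3,5,6,7}; col 5 has {1,2,6,7,8,9}; box has {1,6,7,8} → only 4 remains.
R8C4 = 6: row 8 has {1,2,3,4,5,7,8,9}; col 4 has {1,3,4,5,7,8}; box has {1,2,3,4,5,7,8,9} → only 6 remains.
R4C5 = 5: row 4 has {3,7,8}; col 5 has {1,2,4,6,7,8,9}; box has {1,4,6,7,8} → only 5 remains.
R5C5 = 3: row 5 has {1,5,6,7,8}; col 5 has {1,2,4,5,6,7,8,9}; box has {1,4,5,6,7,8} → only 3 remains.
R6C1 = 2: row 6 has {1,3,4,5,6,7}; col 1 has {3,5,6,7,8,9}; box has {3,5,6,7} → only 2 remains.
R6C8 = 9: row 6 has {1,2,3,4,5,6,7}; col 8 has {1,3,5,6,7,8}; box has {1,3,5,7,8} → only 9 remains.
R2C8 = 4: row 2 has {2,3,5,6,7,8}; col 8 has {1,3,5,6,7,8,9}; box has {1,2,3,5,6,7,8} → only 4 remains.
R2C9 = 9: row 2 has {2,3,4,5,6,7,8}; col 9 has {1,2,3,5,7,8}; box has {1,2,3,4,5,6,7,8} → only 9 remains.
R4C8 = 2: row 4 has {3,5,7,8}; col 8 has {1,3,4,5,6,7,8,9}; box has {1,3,5,7,8,9} → only 2 remains.
R5C9 = 4: row 5 has {1,3,5,6,7,8}; col 9 has {1,2,3,5,7,8,9}; box has {1,2,3,5,7,8,9} → only 4 remains.
R6C2 = 8: row 6 has {1,2,3,4,5,6,7,9}; col 2 has {2,3,5,6,7}; box has {2,3,5,6,7} → only 8 remains.

285146793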